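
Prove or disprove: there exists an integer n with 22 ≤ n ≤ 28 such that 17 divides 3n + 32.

No, no such integer n in that range exists.

For n = 22, 23, …, 28 the values of 3n + 32 modulo 17 are 13, 16, 2, 5, 8, 11, 14 respectively.
Since 0 is absent from this list, 17 ∤ 3n + 32 for every n with 22 ≤ n ≤ 28.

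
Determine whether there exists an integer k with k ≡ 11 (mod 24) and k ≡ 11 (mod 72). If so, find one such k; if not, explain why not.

k = 11

Here gcd(24, 72) = 24, and both 11 and 11 leave remainder 11 mod 24, so the system is consistent.
In fact k = 11 itself already satisfies 11 mod 72 = 11.
Verify: 11 = 0·24 + 11 and 11 = 0·72 + 11. ✓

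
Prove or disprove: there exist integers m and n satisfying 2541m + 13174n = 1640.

No, no such integers exist.

Any value of 2541m + 13174n is a multiple of gcd(2541, 13174) = 7.
However 1640 leaves remainder 2 on division by 7.
Therefore 2541m + 13174n = 1640 has no solution in integers.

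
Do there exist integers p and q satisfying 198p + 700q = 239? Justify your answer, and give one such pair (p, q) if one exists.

Both 198 and 700 are divisible by gcd(198, 700) = 2, hence so is any combination 198p + 700q.
But 239 is not a multiple of 2 (it leaves remainder 1).
Hence no integers p, q satisfy the equation.

There are no such integers.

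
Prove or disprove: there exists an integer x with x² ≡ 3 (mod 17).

Squares mod 17 repeat after x = 8 (as (−x)² = x²); for x = 0..8 they are 0, 1, 4, 9, 16, 8, 2, 15, 13.
The set of squares mod 17 is therefore {0, 1, 2, 4, 8, 9, 13, 15, 16}, which does not contain 3.
Therefore x² ≡ 3 (mod 17) has no solution.

No, no such integer exists.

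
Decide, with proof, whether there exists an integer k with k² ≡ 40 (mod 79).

Take k = 44. Then 44² = 1936 = 24·79 + 40, so 44² ≡ 40 (mod 79).

k = 44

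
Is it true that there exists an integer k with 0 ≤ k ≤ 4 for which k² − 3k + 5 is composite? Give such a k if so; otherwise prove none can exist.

k = 4

At k = 4: 4² − 3·4 + 5 = 9 = 3·3, which is composite.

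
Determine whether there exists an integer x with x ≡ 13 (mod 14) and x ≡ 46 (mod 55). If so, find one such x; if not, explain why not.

x = 321

gcd(14, 55) = 1, so the Chinese Remainder Theorem guarantees exactly one residue class mod 770 satisfying both.
Write x = 13 + 14t and require 13 + 14t ≡ 46 (mod 55), i.e. 14t ≡ 33 (mod 55).
To invert 14 modulo 55: 55 = 3·14 + 13, 14 = 1·13 + 1, 13 = 13·1 + 0, and unwinding, 1 = 14 − 1·13 = 14 − (55 − 3·14) = −55 + 4·14. Thus 14⁻¹ ≡ 4 (mod 55).
Therefore t ≡ 4·33 = 132 ≡ 22 (mod 55).
With t = 22: x = 13 + 14·22 = 321.
Indeed 321 ≡ 13 (mod 14) and 321 ≡ 46 (mod 55).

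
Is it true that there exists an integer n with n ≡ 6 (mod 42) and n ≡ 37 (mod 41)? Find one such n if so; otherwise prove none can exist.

The moduli 42 and 41 are coprime, so by the Chinese Remainder Theorem a unique solution modulo 1722 exists.
Write n = 6 + 42t and require 6 + 42t ≡ 37 (mod 41), i.e. 42t ≡ 31 (mod 41).
42 ≡ 1 (mod 41), so this reads 1t ≡ 31 (mod 41). So t ≡ 31 (mod 41).
Taking t = 31 gives n = 6 + 42·31 = 1308.
Verify: 1308 = 31·42 + 6 and 1308 = 31·41 + 37. ✓

n = 1308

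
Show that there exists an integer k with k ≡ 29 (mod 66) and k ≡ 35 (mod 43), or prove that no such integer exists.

k = 293

gcd(66, 43) = 1, so the Chinese Remainder Theorem guarantees exactly one residue class mod 2838 satisfying both.
Any solution of the first congruence is k = 29 + 66t; substituting into the second, 66t ≡ 35 − 29 ≡ 6 (mod 43).
66 ≡ 23 (mod 43), so this reads 23t ≡ 6 (mod 43). Since 23·15 = 345 = 8·43 + 1, the inverse of 23 mod 43 is 15.
Multiplying by 15: t ≡ 15·6 = 90 ≡ 4 (mod 43).
Taking t = 4 gives k = 29 + 66·4 = 293.
Verify: 293 = 4·66 + 29 and 293 = 6·43 + 35. ✓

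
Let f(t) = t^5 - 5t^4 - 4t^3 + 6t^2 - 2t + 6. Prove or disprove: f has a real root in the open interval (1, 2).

f(1) = 2 and f(2) = -54, which have opposite signs.
As a polynomial, f is continuous on every closed interval.
By the Intermediate Value Theorem, f takes the value 0 somewhere in the open interval.

Such a root exists.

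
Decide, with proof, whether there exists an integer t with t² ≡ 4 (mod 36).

t = 34 works: 34² = 1156, and 1156 − 4 = 1152 = 32·36.

t = 34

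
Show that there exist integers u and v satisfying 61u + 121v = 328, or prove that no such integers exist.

u = 51, v = -23

Since gcd(61, 121) = 1, every integer is an integer combination of 61 and 121.
Dividing repeatedly: 121 = 1·61 + 60, 61 = 1·60 + 1, 60 = 60·1 + 0.
Unwinding: 1 = 61 − 1·60 = 61 − (121 − 1·61) = −121 + 2·61, i.e. 61·2 + 121·(-1) = 1.
Scaling by 328 gives the particular solution (u, v) = (656, -328).
Subtracting 5·121 from u and adding 5·61 to v gives the tidier solution (51, -23).
Indeed 61·51 + 121·(-23) = 3111 − 2783 = 328.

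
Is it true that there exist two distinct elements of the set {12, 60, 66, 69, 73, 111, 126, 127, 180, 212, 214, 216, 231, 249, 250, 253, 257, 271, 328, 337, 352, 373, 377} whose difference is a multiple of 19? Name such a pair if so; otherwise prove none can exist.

The pair (12, 69) works.

12 mod 19 = 12 and 69 mod 19 = 12, so 69 − 12 = 57 = 3·19.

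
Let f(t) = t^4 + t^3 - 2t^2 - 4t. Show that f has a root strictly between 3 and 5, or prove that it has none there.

The endpoint values f(3) = 78 and f(5) = 680 are both positive. Claim: f(t) > 0 for every t in (3, 5).
Shift to the endpoint 3: with t = 3 + u (0 < u < 2), one computes f(3 + u) = u^4 + 13u^3 + 61u^2 + 119u + 78.
All 5 nonzero coefficients of this polynomial in u are positive; hence for u > 0 the value is a sum of positive terms (the constant 78 among them).
Therefore f(t) > 0 throughout (3, 5), and f has no zero there.

f has no root in that interval.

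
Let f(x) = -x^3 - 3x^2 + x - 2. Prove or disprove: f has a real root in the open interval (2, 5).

f has no root in that interval.

f(2) = -20 and f(5) = -197, both negative, so a sign-change argument is unavailable; we show f keeps this sign on the whole interval.
Substitute x = 2 + u, where 0 < u < 3 on the interval. Expanding, f(2 + u) = -u^3 - 9u^2 - 23u - 20.
All 4 nonzero coefficients of this polynomial in u are negative; hence for u > 0 the value is a sum of negative terms (the constant -20 among them).
So f is strictly negative on (2, 5); no root exists in the interval.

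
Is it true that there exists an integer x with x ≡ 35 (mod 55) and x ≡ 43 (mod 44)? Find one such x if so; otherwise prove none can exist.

Both moduli are multiples of 11 = gcd(55, 44), so any solution would satisfy x ≡ 35 and x ≡ 43 modulo 11 simultaneously.
However 35 ≡ 2 and 43 ≡ 10 (mod 11), and 2 ≠ 10.
Hence the system has no solution.

No such integer exists.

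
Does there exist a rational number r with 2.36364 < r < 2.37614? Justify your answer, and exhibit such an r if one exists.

r = 19/8

Multiplying by 8: 8·2.36364 = 18.90912 and 8·2.37614 = 19.00912, so the integer 19 lies strictly between them.
Dividing back, 2.36364 < 19/8 < 2.37614, and 19/8 is rational.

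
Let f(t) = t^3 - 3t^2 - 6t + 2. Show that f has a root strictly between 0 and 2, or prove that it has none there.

Yes, f has a root in the interval.

f(0) = 2 and f(2) = -14, which have opposite signs.
Since f is a polynomial it is continuous on [0, 2].
By the Intermediate Value Theorem f must vanish at some point of (0, 2).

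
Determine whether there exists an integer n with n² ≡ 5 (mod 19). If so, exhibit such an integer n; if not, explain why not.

n = 9

n = 9 works: 9² = 81, and 81 − 5 = 76 = 4·19.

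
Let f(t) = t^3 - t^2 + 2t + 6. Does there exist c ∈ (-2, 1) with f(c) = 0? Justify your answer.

f(-2) = -10 and f(1) = 8, which have opposite signs.
As a polynomial, f is continuous on every closed interval.
The Intermediate Value Theorem then guarantees some c ∈ (-2, 1) with f(c) = 0.

Such a root exists.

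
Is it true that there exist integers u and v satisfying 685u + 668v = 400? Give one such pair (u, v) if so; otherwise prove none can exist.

u = 220, v = -225

685 and 668 are coprime, so 685u + 668v ranges over all of ℤ.
Dividing repeatedly: 685 = 1·668 + 17, 668 = 39·17 + 5, 17 = 3·5 + 2, 5 = 2·2 + 1, 2 = 2·1 + 0.
Unwinding: 1 = 5 − 2·2 = 5 − 2·(17 − 3·5) = −2·17 + 7·5 = −2·17 + 7·(668 − 39·17) = 7·668 − 275·17 = 7·668 − 275·(685 − 1·668) = −275·685 + 282·668, i.e. 685·(-275) + 668·282 = 1.
Scaling by 400 gives the particular solution (u, v) = (-110000, 112800).
Adding 165·668 to u and subtracting 165·685 from v gives the tidier solution (220, -225).
Check: 685·220 + 668·(-225) = 150700 − 150300 = 400. ✓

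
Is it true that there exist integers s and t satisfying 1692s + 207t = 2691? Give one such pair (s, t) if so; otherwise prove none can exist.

Since gcd(1692, 207) = 9 and 2691 = 9·299, Bézout's identity guarantees a solution.
Dividing through by 9 reduces the equation to 188s + 23t = 299.
Dividing repeatedly: 188 = 8·23 + 4, 23 = 5·4 + 3, 4 = 1·3 + 1, 3 = 3·1 + 0.
Working back up the chain: 1 = 4 − 1·3 = 4 − (23 − 5·4) = −23 + 6·4 = −23 + 6·(188 − 8·23) = 6·188 − 49·23. So 188·6 + 23·(-49) = 1.
Multiplying through by 299: s = 6·299 = 1794, t = (-49)·299 = -14651 is a solution.
The general solution is s = 1794 + 23k, t = -14651 − 188k; taking k = -78 gives the smaller pair s = 0, t = 13.
Indeed 1692·0 + 207·13 = 0 + 2691 = 2691.

s = 0, t = 13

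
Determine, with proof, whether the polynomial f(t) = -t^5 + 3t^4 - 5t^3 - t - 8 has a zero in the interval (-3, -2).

f(-3) = 616 and f(-2) = 114, both positive, so a sign-change argument is unavailable; we show f keeps this sign on the whole interval.
Shift to the endpoint -2: with t = -2 − u (0 < u < 1), one computes f(-2 − u) = u^5 + 13u^4 + 69u^3 + 182u^2 + 237u + 114.
All 6 nonzero coefficients of this polynomial in u are positive; hence for u > 0 the value is a sum of positive terms (the constant 114 among them).
So f is strictly positive on (-3, -2); no root exists in the interval.

f has no root in that interval.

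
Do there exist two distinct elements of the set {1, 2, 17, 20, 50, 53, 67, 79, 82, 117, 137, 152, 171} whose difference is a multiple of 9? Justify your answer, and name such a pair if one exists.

1 and 82 are such a pair.

Both 1 and 82 leave remainder 1 on division by 9; their difference 81 = 9·9 is a multiple of 9.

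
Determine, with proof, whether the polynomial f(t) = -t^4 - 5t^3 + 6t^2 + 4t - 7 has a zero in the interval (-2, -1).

Yes, f has a root in the interval.

f(-2) = 33 and f(-1) = -1, which have opposite signs.
As a polynomial, f is continuous on every closed interval.
By the Intermediate Value Theorem f must vanish at some point of (-2, -1).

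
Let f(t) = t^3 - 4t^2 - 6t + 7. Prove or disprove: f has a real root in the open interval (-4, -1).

f(-4) = -97 and f(-1) = 8, which have opposite signs.
Since f is a polynomial it is continuous on [-4, -1].
By the Intermediate Value Theorem, f takes the value 0 somewhere in the open interval.

Yes, f has a root in the interval.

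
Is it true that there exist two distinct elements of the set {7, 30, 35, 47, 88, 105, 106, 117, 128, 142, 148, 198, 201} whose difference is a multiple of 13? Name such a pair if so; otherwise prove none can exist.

Residues mod 13: 7↦7, 30↦4, 35↦9, 47↦8, 88↦10, 105↦1, 106↦2, 117↦0, 128↦11, 142↦12, 148↦5, 198↦3, 201↦6.
All 13 residues are distinct, so no two elements differ by a multiple of 13.

No, no such pair exists.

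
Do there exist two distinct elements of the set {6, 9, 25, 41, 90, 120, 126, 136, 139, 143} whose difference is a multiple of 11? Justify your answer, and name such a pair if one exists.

No, no such pair exists.

Reduce each element modulo 11: 6↦6, 9↦9, 25↦3, 41↦8, 90↦2, 120↦10, 126↦5, 136↦4, 139↦7, 143↦0.
All 10 residues are distinct, so no two elements differ by a multiple of 11.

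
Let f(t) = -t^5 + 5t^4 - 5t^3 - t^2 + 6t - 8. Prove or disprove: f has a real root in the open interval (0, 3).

f(0) = -8 and f(3) = 28, which have opposite signs.
Since f is a polynomial it is continuous on [0, 3].
By the Intermediate Value Theorem f must vanish at some point of (0, 3).

Yes, f has a root in the interval.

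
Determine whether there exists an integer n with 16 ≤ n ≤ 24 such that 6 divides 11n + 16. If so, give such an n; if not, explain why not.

At n = 16 we get 11·16 + 16 = 192, and 192 = 6·32.

n = 16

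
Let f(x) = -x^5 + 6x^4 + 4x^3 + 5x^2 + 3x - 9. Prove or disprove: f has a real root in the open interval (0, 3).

f(0) = -9 and f(3) = 396, which have opposite signs.
Since f is a polynomial it is continuous on [0, 3].
By the Intermediate Value Theorem, f takes the value 0 somewhere in the open interval.

Yes, f has a root in the interval.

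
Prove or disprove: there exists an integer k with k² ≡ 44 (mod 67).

There is no such integer.

67 is prime, so by Euler's criterion 44 is a square mod 67 iff 44^((67−1)/2) = 44^33 ≡ 1 (mod 67).
Repeated squaring mod 67: 44^2 = 1936 ≡ 60; 44^4 ≡ 60² = 3600 ≡ 49; 44^8 ≡ 49² = 2401 ≡ 56; 44^16 ≡ 56² = 3136 ≡ 54; 44^32 ≡ 54² = 2916 ≡ 35.
Since 33 = 32 + 1, 44^33 ≡ 35 · 44; multiplying out mod 67: 35·44 = 1540 ≡ 66. Thus 44^33 ≡ 66 ≡ −1 (mod 67).
The value −1 means 44 is a non-residue modulo 67, so k² ≡ 44 (mod 67) is impossible.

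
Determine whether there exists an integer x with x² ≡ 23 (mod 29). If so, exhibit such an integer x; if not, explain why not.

x = 9

x = 9 works: 9² = 81, and 81 − 23 = 58 = 2·29.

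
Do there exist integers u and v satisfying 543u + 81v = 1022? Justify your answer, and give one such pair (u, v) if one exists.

There are no such integers.

Any value of 543u + 81v is a multiple of gcd(543, 81) = 3.
But 1022 = 3·340 + 2, so 3 ∤ 1022.
So the equation is unsolvable over ℤ.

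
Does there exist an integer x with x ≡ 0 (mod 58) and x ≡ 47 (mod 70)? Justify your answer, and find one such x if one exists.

There is no such integer.

Both moduli are multiples of 2 = gcd(58, 70), so any solution would satisfy x ≡ 0 and x ≡ 47 modulo 2 simultaneously.
These are incompatible: 0 − 47 = -47 is not divisible by 2.
So no integer satisfies both congruences.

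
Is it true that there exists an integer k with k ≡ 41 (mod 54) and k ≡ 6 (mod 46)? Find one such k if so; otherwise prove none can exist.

gcd(54, 46) = 2. If k ≡ 41 (mod 54) and k ≡ 6 (mod 46), then k ≡ 41 (mod 2) and k ≡ 6 (mod 2).
These are incompatible: 41 − 6 = 35 is not divisible by 2.
Hence the system has no solution.

There is no such integer.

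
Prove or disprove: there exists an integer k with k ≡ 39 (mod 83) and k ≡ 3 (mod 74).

k = 5849

Since 83 and 74 share no common factor, CRT says the pair of congruences has a solution (unique mod 6142).
Write k = 39 + 83t and require 39 + 83t ≡ 3 (mod 74), i.e. 83t ≡ 38 (mod 74).
83 ≡ 9 (mod 74), so this reads 9t ≡ 38 (mod 74). Since 9·33 = 297 = 4·74 + 1, the inverse of 9 mod 74 is 33.
Therefore t ≡ 33·38 = 1254 ≡ 70 (mod 74).
With t = 70: k = 39 + 83·70 = 5849.
Check: 5849 mod 83 = 39, 5849 mod 74 = 3. ✓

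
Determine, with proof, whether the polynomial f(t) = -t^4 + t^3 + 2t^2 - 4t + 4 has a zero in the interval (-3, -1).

Such a root exists.

f(-3) = -74 and f(-1) = 8, which have opposite signs.
f is continuous everywhere (it is a polynomial), in particular on [-3, -1].
By the Intermediate Value Theorem, f takes the value 0 somewhere in the open interval.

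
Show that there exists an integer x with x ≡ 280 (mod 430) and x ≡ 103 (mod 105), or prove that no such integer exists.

Reduce both congruences modulo 5, which divides 430 and 105: they say x ≡ 280 (mod 5) and x ≡ 103 (mod 5).
These are incompatible: 280 − 103 = 177 is not divisible by 5.
Hence the system has no solution.

No, no such integer exists.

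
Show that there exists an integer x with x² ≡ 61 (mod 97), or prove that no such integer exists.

x = 62

x = 62 works: 62² = 3844, and 3844 − 61 = 3783 = 39·97.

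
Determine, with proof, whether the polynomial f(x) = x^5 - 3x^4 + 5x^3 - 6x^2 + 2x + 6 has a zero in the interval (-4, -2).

f(-4) = -2210 and f(-2) = -142, both negative, so a sign-change argument is unavailable; we show f keeps this sign on the whole interval.
Substitute x = -2 − u, where 0 < u < 2 on the interval. Expanding, f(-2 − u) = -u^5 - 13u^4 - 69u^3 - 188u^2 - 262u - 142.
The nonzero coefficients here are all negative, so for u > 0 every term is negative (or zero), and the constant term -142 is strictly negative.
Therefore f(x) < 0 throughout (-4, -2), and f has no zero there.

f has no root in that interval.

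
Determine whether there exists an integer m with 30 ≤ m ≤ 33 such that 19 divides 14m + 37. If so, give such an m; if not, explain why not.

The values of 14m + 37 for m = 30, 31, 32, 33 are 457, 471, 485, 499; reduced mod 19 these are 1, 15, 10, 5.
None is 0, so 19 never divides 14m + 37 on this range.

There is no such integer m in that range.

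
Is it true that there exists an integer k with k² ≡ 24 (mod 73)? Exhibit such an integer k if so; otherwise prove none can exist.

k = 43

Take k = 43. Then 43² = 1849 = 25·73 + 24, so 43² ≡ 24 (mod 73).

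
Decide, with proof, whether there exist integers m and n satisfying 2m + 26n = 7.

Both 2 and 26 are divisible by gcd(2, 26) = 2, hence so is any combination 2m + 26n.
But 7 is not a multiple of 2 (it leaves remainder 1).
Therefore 2m + 26n = 7 has no solution in integers.

No such integers exist.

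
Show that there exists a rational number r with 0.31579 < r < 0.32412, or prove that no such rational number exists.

Scale by 22: the interval becomes (6.94738, 7.13064), which contains the integer 7.
So r = 7/22 works: it is a ratio of integers, and dividing 22·0.31579 < 7 < 22·0.32412 through by 22 gives 0.31579 < 7/22 < 0.32412.

r = 7/22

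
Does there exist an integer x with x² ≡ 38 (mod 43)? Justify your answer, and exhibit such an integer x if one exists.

x = 34

x = 34 works: 34² = 1156, and 1156 − 38 = 1118 = 26·43.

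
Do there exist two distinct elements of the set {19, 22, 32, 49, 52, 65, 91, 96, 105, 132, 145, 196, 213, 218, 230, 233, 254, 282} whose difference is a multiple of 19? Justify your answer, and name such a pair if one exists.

No, no such pair exists.

Residues mod 19: 19↦0, 22↦3, 32↦13, 49↦11, 52↦14, 65↦8, 91↦15, 96↦1, 105↦10, 132↦18, 145↦12, 196↦6, 213↦4, 218↦9, 230↦2, 233↦5, 254↦7, 282↦16.
These 18 residues are pairwise different, hence no difference of two elements is divisible by 19.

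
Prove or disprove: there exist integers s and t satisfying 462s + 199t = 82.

Since gcd(462, 199) = 1, every integer is an integer combination of 462 and 199.
Dividing repeatedly: 462 = 2·199 + 64, 199 = 3·64 + 7, 64 = 9·7 + 1, 7 = 7·1 + 0.
Unwinding: 1 = 64 − 9·7 = 64 − 9·(199 − 3·64) = −9·199 + 28·64 = −9·199 + 28·(462 − 2·199) = 28·462 − 65·199, i.e. 462·28 + 199·(-65) = 1.
Times 82: 462·2296 + 199·(-5330) = 82, so (2296, -5330) solves it.
Subtracting 11·199 from s and adding 11·462 to t gives the tidier solution (107, -248).
Indeed 462·107 + 199·(-248) = 49434 − 49352 = 82.

s = 107, t = -248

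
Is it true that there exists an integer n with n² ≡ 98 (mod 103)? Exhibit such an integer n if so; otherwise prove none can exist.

Take n = 60. Then 60² = 3600 = 34·103 + 98, so 60² ≡ 98 (mod 103).

n = 60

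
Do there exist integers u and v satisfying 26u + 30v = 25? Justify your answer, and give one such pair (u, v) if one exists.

No such integers exist.

Both 26 and 30 are divisible by gcd(26, 30) = 2, hence so is any combination 26u + 30v.
But 25 = 2·12 + 1, so 2 ∤ 25.
Therefore 26u + 30v = 25 has no solution in integers.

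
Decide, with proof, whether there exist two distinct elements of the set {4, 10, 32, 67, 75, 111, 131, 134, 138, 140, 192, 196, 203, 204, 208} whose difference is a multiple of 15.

There is no such pair.

Residues mod 15: 4↦4, 10↦10, 32↦2, 67↦7, 75↦0, 111↦6, 131↦11, 134↦14, 138↦3, 140↦5, 192↦12, 196↦1, 203↦8, 204↦9, 208↦13.
All 15 residues are distinct, so no two elements differ by a multiple of 15.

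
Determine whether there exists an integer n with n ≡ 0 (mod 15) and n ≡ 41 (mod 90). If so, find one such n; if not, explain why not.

gcd(15, 90) = 15. If n ≡ 0 (mod 15) and n ≡ 41 (mod 90), then n ≡ 0 (mod 15) and n ≡ 41 (mod 15).
But 0 mod 15 = 0 while 41 mod 15 = 11, a contradiction.
So no integer satisfies both congruences.

No such integer exists.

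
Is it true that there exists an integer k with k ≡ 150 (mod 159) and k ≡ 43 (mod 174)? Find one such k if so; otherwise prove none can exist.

No, no such integer exists.

gcd(159, 174) = 3. If k ≡ 150 (mod 159) and k ≡ 43 (mod 174), then k ≡ 150 (mod 3) and k ≡ 43 (mod 3).
However 150 ≡ 0 and 43 ≡ 1 (mod 3), and 0 ≠ 1.
So no integer satisfies both congruences.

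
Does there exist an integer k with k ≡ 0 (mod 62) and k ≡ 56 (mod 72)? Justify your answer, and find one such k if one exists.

gcd(62, 72) = 2. A simultaneous solution exists iff 0 ≡ 56 (mod 2); here 0 mod 2 = 0 = 56 mod 2, so it does.
Write k = 0 + 62t. Then 62t ≡ 56 − 0 ≡ 56 (mod 72); dividing through by 2 gives 31t ≡ 28 (mod 36).
Invert 31 mod 36 by the Euclidean algorithm: 36 = 1·31 + 5, 31 = 6·5 + 1, 5 = 5·1 + 0; back-substituting, 1 = 31 − 6·5 = 31 − 6·(36 − 1·31) = −6·36 + 7·31. Hence 31·7 ≡ 1, so 31⁻¹ ≡ 7 (mod 36).
Multiplying by 7: t ≡ 7·28 = 196 ≡ 16 (mod 36).
Then k = 0 + 62·16 = 992.
Check: 992 mod 62 = 0, 992 mod 72 = 56. ✓

k = 992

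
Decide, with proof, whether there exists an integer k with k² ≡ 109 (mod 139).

No such integer exists.

139 is prime, so by Euler's criterion 109 is a square mod 139 iff 109^((139−1)/2) = 109^69 ≡ 1 (mod 139).
Squaring successively (mod 139): 109^2 = 11881 ≡ 66; 109^4 ≡ 66² = 4356 ≡ 47; 109^8 ≡ 47² = 2209 ≡ 124; 109^16 ≡ 124² = 15376 ≡ 86; 109^32 ≡ 86² = 7396 ≡ 29; 109^64 ≡ 29² = 841 ≡ 7.
Since 69 = 64 + 4 + 1, 109^69 ≡ 7 · 47 · 109; multiplying out mod 139: 7·47 = 329 ≡ 51, then 51·109 = 5559 ≡ 138. Thus 109^69 ≡ 138 ≡ −1 (mod 139).
The value −1 means 109 is a non-residue modulo 139, so k² ≡ 109 (mod 139) is impossible.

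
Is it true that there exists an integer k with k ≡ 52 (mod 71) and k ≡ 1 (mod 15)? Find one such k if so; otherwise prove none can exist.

The moduli 71 and 15 are coprime, so by the Chinese Remainder Theorem a unique solution modulo 1065 exists.
Write k = 52 + 71t and require 52 + 71t ≡ 1 (mod 15), i.e. 71t ≡ 9 (mod 15).
71 ≡ 11 (mod 15), so this reads 11t ≡ 9 (mod 15). To invert 11 modulo 15: 15 = 1·11 + 4, 11 = 2·4 + 3, 4 = 1·3 + 1, 3 = 3·1 + 0, and unwinding, 1 = 4 − 1·3 = 4 − (11 − 2·4) = −11 + 3·4 = −11 + 3·(15 − 1·11) = 3·15 − 4·11. Thus 11⁻¹ ≡ -4 ≡ 11 (mod 15).
Multiplying by 11: t ≡ 11·9 = 99 ≡ 9 (mod 15).
Taking t = 9 gives k = 52 + 71·9 = 691.
Check: 691 mod 71 = 52, 691 mod 15 = 1. ✓

k = 691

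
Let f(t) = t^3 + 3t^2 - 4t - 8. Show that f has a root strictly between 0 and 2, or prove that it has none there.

f(0) = -8 and f(2) = 4, which have opposite signs.
Since f is a polynomial it is continuous on [0, 2].
By the Intermediate Value Theorem f must vanish at some point of (0, 2).

Such a root exists.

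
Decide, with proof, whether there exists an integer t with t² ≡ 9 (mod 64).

t = 35

t = 35 works: 35² = 1225, and 1225 − 9 = 1216 = 19·64.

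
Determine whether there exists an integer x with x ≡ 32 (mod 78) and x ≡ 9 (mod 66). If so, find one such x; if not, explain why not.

There is no such integer.

Both moduli are multiples of 6 = gcd(78, 66), so any solution would satisfy x ≡ 32 and x ≡ 9 modulo 6 simultaneously.
However 32 ≡ 2 and 9 ≡ 3 (mod 6), and 2 ≠ 3.
Therefore no such x exists.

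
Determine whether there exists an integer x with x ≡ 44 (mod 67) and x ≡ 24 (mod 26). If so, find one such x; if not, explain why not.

Since 67 and 26 share no common factor, CRT says the pair of congruences has a solution (unique mod 1742).
Write x = 44 + 67t and require 44 + 67t ≡ 24 (mod 26), i.e. 67t ≡ 6 (mod 26).
67 ≡ 15 (mod 26), so this reads 15t ≡ 6 (mod 26). Invert 15 mod 26 by the Euclidean algorithm: 26 = 1·15 + 11, 15 = 1·11 + 4, 11 = 2·4 + 3, 4 = 1·3 + 1, 3 = 3·1 + 0; back-substituting, 1 = 4 − 1·3 = 4 − (11 − 2·4) = −11 + 3·4 = −11 + 3·(15 − 1·11) = 3·15 − 4·11 = 3·15 − 4·(26 − 1·15) = −4·26 + 7·15. Hence 15·7 ≡ 1, so 15⁻¹ ≡ 7 (mod 26).
Multiplying by 7: t ≡ 7·6 = 42 ≡ 16 (mod 26).
Taking t = 16 gives x = 44 + 67·16 = 1116.
Check: 1116 mod 67 = 44, 1116 mod 26 = 24. ✓

x = 1116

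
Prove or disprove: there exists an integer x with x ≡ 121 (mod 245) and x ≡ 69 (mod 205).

No such integer exists.

gcd(245, 205) = 5. If x ≡ 121 (mod 245) and x ≡ 69 (mod 205), then x ≡ 121 (mod 5) and x ≡ 69 (mod 5).
But 121 mod 5 = 1 while 69 mod 5 = 4, a contradiction.
Therefore no such x exists.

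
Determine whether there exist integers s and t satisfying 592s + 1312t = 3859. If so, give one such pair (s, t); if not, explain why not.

gcd(592, 1312) = 16, so every integer of the form 592s + 1312t is a multiple of 16.
But 3859 = 16·241 + 3, so 16 ∤ 3859.
Hence no integers s, t satisfy the equation.

No such integers exist.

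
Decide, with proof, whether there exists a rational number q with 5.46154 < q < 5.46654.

Look for a denominator N such that an integer falls strictly between N·5.46154 and N·5.46654. N = 28 works: 28·5.46154 = 152.92312 < 153 < 153.06312 = 28·5.46654.
Dividing back, 5.46154 < 153/28 < 5.46654, and 153/28 is rational.

q = 153/28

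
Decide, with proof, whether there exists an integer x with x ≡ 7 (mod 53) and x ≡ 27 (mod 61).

x = 1491

The moduli 53 and 61 are coprime, so by the Chinese Remainder Theorem a unique solution modulo 3233 exists.
Write x = 7 + 53t and require 7 + 53t ≡ 27 (mod 61), i.e. 53t ≡ 20 (mod 61).
To invert 53 modulo 61: 61 = 1·53 + 8, 53 = 6·8 + 5, 8 = 1·5 + 3, 5 = 1·3 + 2, 3 = 1·2 + 1, 2 = 2·1 + 0, and unwinding, 1 = 3 − 1·2 = 3 − (5 − 1·3) = −5 + 2·3 = −5 + 2·(8 − 1·5) = 2·8 − 3·5 = 2·8 − 3·(53 − 6·8) = −3·53 + 20·8 = −3·53 + 20·(61 − 1·53) = 20·61 − 23·53. Thus 53⁻¹ ≡ -23 ≡ 38 (mod 61).
Multiplying by 38: t ≡ 38·20 = 760 ≡ 28 (mod 61).
With t = 28: x = 7 + 53·28 = 1491.
Indeed 1491 ≡ 7 (mod 53) and 1491 ≡ 27 (mod 61).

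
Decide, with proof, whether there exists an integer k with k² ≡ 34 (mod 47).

k = 9

k = 9 works: 9² = 81, and 81 − 34 = 47 = 1·47.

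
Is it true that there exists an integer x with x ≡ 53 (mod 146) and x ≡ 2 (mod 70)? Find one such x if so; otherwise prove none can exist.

gcd(146, 70) = 2. If x ≡ 53 (mod 146) and x ≡ 2 (mod 70), then x ≡ 53 (mod 2) and x ≡ 2 (mod 2).
These are incompatible: 53 − 2 = 51 is not divisible by 2.
So no integer satisfies both congruences.

There is no such integer.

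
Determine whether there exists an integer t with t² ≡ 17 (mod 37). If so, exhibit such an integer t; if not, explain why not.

There is no such integer.

Apply Euler's criterion with the prime 37: 17 is a quadratic residue iff 17^18 ≡ 1 (mod 37), and a non-residue iff it is ≡ −1.
Repeated squaring mod 37: 17^2 = 289 ≡ 30; 17^4 ≡ 30² = 900 ≡ 12; 17^8 ≡ 12² = 144 ≡ 33; 17^16 ≡ 33² = 1089 ≡ 16.
Since 18 = 16 + 2, 17^18 ≡ 16 · 30; multiplying out mod 37: 16·30 = 480 ≡ 36. Thus 17^18 ≡ 36 ≡ −1 (mod 37).
By Euler's criterion 17 is a quadratic non-residue mod 37: no t satisfies t² ≡ 17 (mod 37).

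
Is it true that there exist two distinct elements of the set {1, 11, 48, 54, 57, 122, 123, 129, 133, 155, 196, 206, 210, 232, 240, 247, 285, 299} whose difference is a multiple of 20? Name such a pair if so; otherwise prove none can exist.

Reduce each element modulo 20: 1↦1, 11↦11, 48↦8, 54↦14, 57↦17, 122↦2, 123↦3, 129↦9, 133↦13, 155↦15, 196↦16, 206↦6, 210↦10, 232↦12, 240↦0, 247↦7, 285↦5, 299↦19.
These 18 residues are pairwise different, hence no difference of two elements is divisible by 20.

No such pair exists.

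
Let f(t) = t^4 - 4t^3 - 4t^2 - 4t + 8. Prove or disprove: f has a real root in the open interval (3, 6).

f(3) = -67 and f(6) = 272, which have opposite signs.
As a polynomial, f is continuous on every closed interval.
By the Intermediate Value Theorem f must vanish at some point of (3, 6).

Yes, f has a root in the interval.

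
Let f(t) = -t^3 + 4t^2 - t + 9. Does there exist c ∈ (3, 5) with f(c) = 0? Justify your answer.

f(3) = 15 and f(5) = -21, which have opposite signs.
Since f is a polynomial it is continuous on [3, 5].
By the Intermediate Value Theorem, f takes the value 0 somewhere in the open interval.

Yes, such a c exists.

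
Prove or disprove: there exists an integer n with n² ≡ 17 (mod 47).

n = 39 works: 39² = 1521, and 1521 − 17 = 1504 = 32·47.

n = 39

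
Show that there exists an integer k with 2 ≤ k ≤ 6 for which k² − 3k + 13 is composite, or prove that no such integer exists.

The values for k = 2, 3, …, 6 are 11, 13, 17, 23, 31, and each of these is prime.
So no value in the range makes the expression composite.

There is no such integer k in that range.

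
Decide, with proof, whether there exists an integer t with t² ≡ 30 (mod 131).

There is no such integer.

Apply Euler's criterion with the prime 131: 30 is a quadratic residue iff 30^65 ≡ 1 (mod 131), and a non-residue iff it is ≡ −1.
Squaring successively (mod 131): 30^2 = 900 ≡ 114; 30^4 ≡ 114² = 12996 ≡ 27; 30^8 ≡ 27² = 729 ≡ 74; 30^16 ≡ 74² = 5476 ≡ 105; 30^32 ≡ 105² = 11025 ≡ 21; 30^64 ≡ 21² = 441 ≡ 48.
Since 65 = 64 + 1, 30^65 ≡ 48 · 30; multiplying out mod 131: 48·30 = 1440 ≡ 130. Thus 30^65 ≡ 130 ≡ −1 (mod 131).
By Euler's criterion 30 is a quadratic non-residue mod 131: no t satisfies t² ≡ 30 (mod 131).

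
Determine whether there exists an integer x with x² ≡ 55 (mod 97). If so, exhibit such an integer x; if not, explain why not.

No such integer exists.

Apply Euler's criterion with the prime 97: 55 is a quadratic residue iff 55^48 ≡ 1 (mod 97), and a non-residue iff it is ≡ −1.
Squaring successively (mod 97): 55^2 = 3025 ≡ 18; 55^4 ≡ 18² = 324 ≡ 33; 55^8 ≡ 33² = 1089 ≡ 22; 55^16 ≡ 22² = 484 ≡ 96; 55^32 ≡ 96² = 9216 ≡ 1.
Since 48 = 32 + 16, 55^48 ≡ 1 · 96; multiplying out mod 97: 1·96 = 96 ≡ 96. Thus 55^48 ≡ 96 ≡ −1 (mod 97).
The value −1 means 55 is a non-residue modulo 97, so x² ≡ 55 (mod 97) is impossible.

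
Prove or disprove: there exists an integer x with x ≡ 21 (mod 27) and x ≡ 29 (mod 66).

No such integer exists.

Both moduli are multiples of 3 = gcd(27, 66), so any solution would satisfy x ≡ 21 and x ≡ 29 modulo 3 simultaneously.
But 21 mod 3 = 0 while 29 mod 3 = 2, a contradiction.
So no integer satisfies both congruences.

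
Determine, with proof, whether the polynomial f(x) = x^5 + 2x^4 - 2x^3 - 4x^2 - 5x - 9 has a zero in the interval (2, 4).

No such root exists.

f(2) = 13 and f(4) = 1315, both positive, so a sign-change argument is unavailable; we show f keeps this sign on the whole interval.
Substitute x = 2 + u, where 0 < u < 2 on the interval. Expanding, f(2 + u) = u^5 + 12u^4 + 54u^3 + 112u^2 + 99u + 13.
The nonzero coefficients here are all positive, so for u > 0 every term is positive (or zero), and the constant term 13 is strictly positive.
Therefore f(x) > 0 throughout (2, 4), and f has no zero there.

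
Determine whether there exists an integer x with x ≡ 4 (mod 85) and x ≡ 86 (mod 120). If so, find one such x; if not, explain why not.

No such integer exists.

gcd(85, 120) = 5. If x ≡ 4 (mod 85) and x ≡ 86 (mod 120), then x ≡ 4 (mod 5) and x ≡ 86 (mod 5).
These are incompatible: 4 − 86 = -82 is not divisible by 5.
So no integer satisfies both congruences.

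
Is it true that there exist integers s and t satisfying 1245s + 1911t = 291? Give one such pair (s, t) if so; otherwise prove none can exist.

s = 605, t = -394

gcd(1245, 1911) = 3, and 3 divides 291, so integer solutions exist.
Dividing through by 3 reduces the equation to 415s + 637t = 97.
Euclidean algorithm: 637 = 1·415 + 222, 415 = 1·222 + 193, 222 = 1·193 + 29, 193 = 6·29 + 19, 29 = 1·19 + 10, 19 = 1·10 + 9, 10 = 1·9 + 1, 9 = 9·1 + 0.
Back-substituting, 1 = 10 − 1·9 = 10 − (19 − 1·10) = −19 + 2·10 = −19 + 2·(29 − 1·19) = 2·29 − 3·19 = 2·29 − 3·(193 − 6·29) = −3·193 + 20·29 = −3·193 + 20·(222 − 1·193) = 20·222 − 23·193 = 20·222 − 23·(415 − 1·222) = −23·415 + 43·222 = −23·415 + 43·(637 − 1·415) = 43·637 − 66·415; that is, 415·(-66) + 637·43 = 1.
Multiplying through by 97: s = (-66)·97 = -6402, t = 43·97 = 4171 is a solution.
Adding 11·637 to s and subtracting 11·415 from t gives the tidier solution (605, -394).
Check: 1245·605 + 1911·(-394) = 753225 − 752934 = 291. ✓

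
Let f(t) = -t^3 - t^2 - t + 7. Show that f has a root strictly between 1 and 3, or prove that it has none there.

f(1) = 4 and f(3) = -32, which have opposite signs.
Since f is a polynomial it is continuous on [1, 3].
By the Intermediate Value Theorem, f takes the value 0 somewhere in the open interval.

Yes, f has a root in the interval.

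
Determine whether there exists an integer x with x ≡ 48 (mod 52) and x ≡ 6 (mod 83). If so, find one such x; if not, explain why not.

gcd(52, 83) = 1, so the Chinese Remainder Theorem guarantees exactly one residue class mod 4316 satisfying both.
Write x = 48 + 52t and require 48 + 52t ≡ 6 (mod 83), i.e. 52t ≡ 41 (mod 83).
Note 52·8 = 416 ≡ 1 (mod 83) (as 416 − 1 = 5·83), so 52⁻¹ ≡ 8.
Therefore t ≡ 8·41 = 328 ≡ 79 (mod 83).
Taking t = 79 gives x = 48 + 52·79 = 4156.
Verify: 4156 = 79·52 + 48 and 4156 = 50·83 + 6. ✓

x = 4156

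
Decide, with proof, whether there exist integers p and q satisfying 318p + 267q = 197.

There are no such integers.

Any value of 318p + 267q is a multiple of gcd(318, 267) = 3.
However 197 leaves remainder 2 on division by 3.
So the equation is unsolvable over ℤ.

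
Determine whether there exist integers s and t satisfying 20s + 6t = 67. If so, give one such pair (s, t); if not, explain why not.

There are no such integers.

Both 20 and 6 are divisible by gcd(20, 6) = 2, hence so is any combination 20s + 6t.
But 67 is not a multiple of 2 (it leaves remainder 1).
So the equation is unsolvable over ℤ.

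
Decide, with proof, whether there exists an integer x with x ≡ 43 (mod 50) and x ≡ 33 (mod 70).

Here gcd(50, 70) = 10, and both 43 and 33 leave remainder 3 mod 10, so the system is consistent.
List candidates x ≡ 43 (mod 50): 43, 93, 143, 193, 243. Modulo 70 these are 43, 23, 3, 53, 33; 243 gives 33 as required.
Indeed 243 ≡ 43 (mod 50) and 243 ≡ 33 (mod 70).

x = 243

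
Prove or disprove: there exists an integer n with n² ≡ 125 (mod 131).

Take n = 115. Then 115² = 13225 = 100·131 + 125, so 115² ≡ 125 (mod 131).

n = 115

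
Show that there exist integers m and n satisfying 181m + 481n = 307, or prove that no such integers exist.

181 and 481 are coprime, so 181m + 481n ranges over all of ℤ.
Euclidean algorithm: 481 = 2·181 + 119, 181 = 1·119 + 62, 119 = 1·62 + 57, 62 = 1·57 + 5, 57 = 11·5 + 2, 5 = 2·2 + 1, 2 = 2·1 + 0.
Working back up the chain: 1 = 5 − 2·2 = 5 − 2·(57 − 11·5) = −2·57 + 23·5 = −2·57 + 23·(62 − 1·57) = 23·62 − 25·57 = 23·62 − 25·(119 − 1·62) = −25·119 + 48·62 = −25·119 + 48·(181 − 1·119) = 48·181 − 73·119 = 48·181 − 73·(481 − 2·181) = −73·481 + 194·181. So 181·194 + 481·(-73) = 1.
Times 307: 181·59558 + 481·(-22411) = 307, so (59558, -22411) solves it.
Subtracting 123·481 from m and adding 123·181 to n gives the tidier solution (395, -148).
Check: 181·395 + 481·(-148) = 71495 − 71188 = 307. ✓

m = 395, n = -148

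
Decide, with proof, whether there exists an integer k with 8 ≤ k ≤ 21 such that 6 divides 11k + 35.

For k = 8, 9, 10 the values 123, 134, 145 are not multiples of 6. At k = 11 we get 11·11 + 35 = 156, and 156 = 6·26.

k = 11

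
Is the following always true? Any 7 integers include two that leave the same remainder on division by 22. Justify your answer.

No, the set {109, 110, 111, 112, 113, 114, 115} is a counterexample.

Try 7 consecutive integers, 109, 110, …, 115. Their remainders mod 22 are 21, 0, 1, 2, 3, 4, 5 — pairwise different, as any 7 ≤ 22 consecutive integers have distinct residues.
So no two of them leave the same remainder on division by 22; the claim fails for this set.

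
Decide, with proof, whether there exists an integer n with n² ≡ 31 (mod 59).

Apply Euler's criterion with the prime 59: 31 is a quadratic residue iff 31^29 ≡ 1 (mod 59), and a non-residue iff it is ≡ −1.
Squaring successively (mod 59): 31^2 = 961 ≡ 17; 31^4 ≡ 17² = 289 ≡ 53; 31^8 ≡ 53² = 2809 ≡ 36; 31^16 ≡ 36² = 1296 ≡ 57.
Since 29 = 16 + 8 + 4 + 1, 31^29 ≡ 57 · 36 · 53 · 31; multiplying out mod 59: 57·36 = 2052 ≡ 46, then 46·53 = 2438 ≡ 19, then 19·31 = 589 ≡ 58. Thus 31^29 ≡ 58 ≡ −1 (mod 59).
By Euler's criterion 31 is a quadratic non-residue mod 59: no n satisfies n² ≡ 31 (mod 59).

There is no such integer.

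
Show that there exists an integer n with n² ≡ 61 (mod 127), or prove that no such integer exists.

n = 76

n = 76 works: 76² = 5776, and 5776 − 61 = 5715 = 45·127.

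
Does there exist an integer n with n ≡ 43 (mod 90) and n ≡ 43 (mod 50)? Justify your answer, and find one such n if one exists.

n = 43

The moduli are not coprime: gcd(90, 50) = 10. Compatibility requires 10 ∣ (43 − 43) = 0, which holds, so solutions exist.
The smallest candidate n = 43 works directly: 43 ≡ 43 (mod 50).
Verify: 43 = 0·90 + 43 and 43 = 0·50 + 43. ✓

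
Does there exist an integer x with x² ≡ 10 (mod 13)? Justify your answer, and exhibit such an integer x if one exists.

x = 7

Take x = 7. Then 7² = 49 = 3·13 + 10, so 7² ≡ 10 (mod 13).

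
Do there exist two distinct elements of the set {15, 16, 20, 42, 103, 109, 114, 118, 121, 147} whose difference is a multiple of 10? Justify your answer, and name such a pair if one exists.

No such pair exists.

Reduce each element modulo 10: 15↦5, 16↦6, 20↦0, 42↦2, 103↦3, 109↦9, 114↦4, 118↦8, 121↦1, 147↦7.
All 10 residues are distinct, so no two elements differ by a multiple of 10.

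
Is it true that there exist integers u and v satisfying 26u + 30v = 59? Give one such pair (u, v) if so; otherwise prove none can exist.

No, no such integers exist.

Any value of 26u + 30v is a multiple of gcd(26, 30) = 2.
But 59 is not a multiple of 2 (it leaves remainder 1).
Hence no integers u, v satisfy the equation.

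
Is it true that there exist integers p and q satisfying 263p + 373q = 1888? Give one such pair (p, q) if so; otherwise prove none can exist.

263 and 373 are coprime, so 263p + 373q ranges over all of ℤ.
Dividing repeatedly: 373 = 1·263 + 110, 263 = 2·110 + 43, 110 = 2·43 + 24, 43 = 1·24 + 19, 24 = 1·19 + 5, 19 = 3·5 + 4, 5 = 1·4 + 1, 4 = 4·1 + 0.
Back-substituting, 1 = 5 − 1·4 = 5 − (19 − 3·5) = −19 + 4·5 = −19 + 4·(24 − 1·19) = 4·24 − 5·19 = 4·24 − 5·(43 − 1·24) = −5·43 + 9·24 = −5·43 + 9·(110 − 2·43) = 9·110 − 23·43 = 9·110 − 23·(263 − 2·110) = −23·263 + 55·110 = −23·263 + 55·(373 − 1·263) = 55·373 − 78·263; that is, 263·(-78) + 373·55 = 1.
Times 1888: 263·(-147264) + 373·103840 = 1888, so (-147264, 103840) solves it.
The general solution is p = -147264 + 373k, q = 103840 − 263k; taking k = 395 gives the smaller pair p = 71, q = -45.
Indeed 263·71 + 373·(-45) = 18673 − 16785 = 1888.

p = 71, q = -45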